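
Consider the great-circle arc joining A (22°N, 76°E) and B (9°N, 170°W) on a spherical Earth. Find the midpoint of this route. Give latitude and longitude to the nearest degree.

The haversine formula gives a central angle δ ≈ 1.890 rad (108.3°) between the endpoints.
Interpolate at f = 1/2 with slerp weights a = sin((1−f)δ)/sin δ ≈ 0.854, b = sin(fδ)/sin δ ≈ 0.854.
p = a·p₁ + b·p₂ ≈ (-0.639, 0.622, 0.453); φ = arcsin(p_z) ≈ 26.96°, λ = atan2(p_y, p_x) ≈ 135.79°.

≈ (27°N, 136°E)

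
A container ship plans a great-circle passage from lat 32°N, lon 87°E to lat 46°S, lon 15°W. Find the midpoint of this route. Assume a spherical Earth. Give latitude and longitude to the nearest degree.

≈ lat 11°S, lon 43°E

From cos δ = sin φ₁ sin φ₂ + cos φ₁ cos φ₂ cos Δλ, the central angle is δ ≈ 2.099 rad (120.2°).
Interpolate at f = 1/2 with slerp weights a = sin((1−f)δ)/sin δ ≈ 1.004, b = sin(fδ)/sin δ ≈ 1.004.
p = a·p₁ + b·p₂ ≈ (0.718, 0.670, -0.190); φ = arcsin(p_z) ≈ -10.96°, λ = atan2(p_y, p_x) ≈ 43.00°.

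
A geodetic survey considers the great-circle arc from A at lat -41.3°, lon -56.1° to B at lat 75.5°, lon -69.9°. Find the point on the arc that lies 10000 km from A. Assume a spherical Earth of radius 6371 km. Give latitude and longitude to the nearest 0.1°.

≈ lat 48.5°, lon -61.9°

Convert each endpoint to a unit vector on the sphere (x = cos φ cos λ, y = cos φ sin λ, z = sin φ).
The central angle between the endpoints is δ = arccos(p₁·p₂) ≈ 2.045 rad (117.1°). The total great-circle distance is δ·R ≈ 2.045 × 6371 ≈ 13026 km, so the target fraction is f = 10000/13026 ≈ 0.768.
Interpolate at f ≈ 0.768 with slerp weights a = sin((1−f)δ)/sin δ ≈ 0.514, b = sin(fδ)/sin δ ≈ 1.124.
p = a·p₁ + b·p₂ ≈ (0.312, -0.585, 0.749); φ = arcsin(p_z) ≈ 48.49°, λ = atan2(p_y, p_x) ≈ -61.91°.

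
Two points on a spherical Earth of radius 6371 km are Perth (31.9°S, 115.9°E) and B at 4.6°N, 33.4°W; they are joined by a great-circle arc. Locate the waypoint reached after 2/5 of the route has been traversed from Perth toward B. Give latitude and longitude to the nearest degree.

From cos δ = sin φ₁ sin φ₂ + cos φ₁ cos φ₂ cos Δλ, the central angle is δ ≈ 2.450 rad (140.4°).
Interpolate at f = 2/5 with slerp weights a = sin((1−f)δ)/sin δ ≈ 1.559, b = sin(fδ)/sin δ ≈ 1.302.
p = a·p₁ + b·p₂ ≈ (0.505, 0.477, -0.720); φ = arcsin(p_z) ≈ -46.02°, λ = atan2(p_y, p_x) ≈ 43.36°.

≈ 46°S, 43°E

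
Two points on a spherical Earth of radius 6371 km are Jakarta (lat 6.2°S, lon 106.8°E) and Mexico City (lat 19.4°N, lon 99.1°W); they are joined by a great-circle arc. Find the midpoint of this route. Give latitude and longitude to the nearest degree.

Convert each endpoint to a unit vector on the sphere (x = cos φ cos λ, y = cos φ sin λ, z = sin φ).
The central angle between the endpoints is δ = arccos(p₁·p₂) ≈ 2.645 rad (151.6°).
Interpolate at f = 1/2 with slerp weights a = sin((1−f)δ)/sin δ ≈ 2.036, b = sin(fδ)/sin δ ≈ 2.036.
p = a·p₁ + b·p₂ ≈ (-0.889, 0.041, 0.456); φ = arcsin(p_z) ≈ 27.16°, λ = atan2(p_y, p_x) ≈ 177.33°.

≈ lat 27°N, lon 177°E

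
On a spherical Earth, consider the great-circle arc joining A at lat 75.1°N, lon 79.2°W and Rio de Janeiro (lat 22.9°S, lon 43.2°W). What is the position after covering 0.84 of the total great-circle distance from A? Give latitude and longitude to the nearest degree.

From cos δ = sin φ₁ sin φ₂ + cos φ₁ cos φ₂ cos Δλ, the central angle is δ ≈ 1.756 rad (100.6°).
Interpolate at f = 0.84 with slerp weights a = sin((1−f)δ)/sin δ ≈ 0.282, b = sin(fδ)/sin δ ≈ 1.013.
p = a·p₁ + b·p₂ ≈ (0.694, -0.710, -0.121); φ = arcsin(p_z) ≈ -6.98°, λ = atan2(p_y, p_x) ≈ -45.66°.

≈ lat 7°S, lon 46°W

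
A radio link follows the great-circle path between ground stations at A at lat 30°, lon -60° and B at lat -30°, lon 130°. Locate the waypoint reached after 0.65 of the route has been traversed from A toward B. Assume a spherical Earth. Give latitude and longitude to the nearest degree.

Write both endpoints as unit vectors p₁, p₂ with components (cos φ cos λ, cos φ sin λ, sin φ).
The central angle between the endpoints is δ = arccos(p₁·p₂) ≈ 2.990 rad (171.3°).
Interpolate at f = 0.65 with slerp weights a = sin((1−f)δ)/sin δ ≈ 5.752, b = sin(fδ)/sin δ ≈ 6.186.
p = a·p₁ + b·p₂ ≈ (-0.953, -0.209, -0.217); φ = arcsin(p_z) ≈ -12.56°, λ = atan2(p_y, p_x) ≈ -167.61°.

≈ lat -13°, lon -168°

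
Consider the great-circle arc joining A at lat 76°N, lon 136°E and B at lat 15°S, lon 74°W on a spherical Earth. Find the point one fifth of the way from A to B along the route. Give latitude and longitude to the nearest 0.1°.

Write both endpoints as unit vectors p₁, p₂ with components (cos φ cos λ, cos φ sin λ, sin φ).
The central angle between the endpoints is δ = arccos(p₁·p₂) ≈ 2.041 rad (117.0°).
Interpolate at f = 1/5 with slerp weights a = sin((1−f)δ)/sin δ ≈ 1.120, b = sin(fδ)/sin δ ≈ 0.445.
p = a·p₁ + b·p₂ ≈ (-0.076, -0.225, 0.971); φ = arcsin(p_z) ≈ 76.23°, λ = atan2(p_y, p_x) ≈ -108.69°.

≈ lat 76.2°N, lon 108.7°W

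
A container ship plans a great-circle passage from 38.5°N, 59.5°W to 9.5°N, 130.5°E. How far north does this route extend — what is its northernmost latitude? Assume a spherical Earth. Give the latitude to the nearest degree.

The great circle lies in the plane with unit normal n̂ = (p₁ × p₂)/|p₁ × p₂|.
Here n̂_z ≈ -0.178; the vertex latitude is φ_max = arccos|n̂_z| ≈ 79.8°.
Check via Clairaut: cos φ_max = |cos φ₁| · sin C = cos(38.5°)·sin(13.1°) ≈ 0.178, again giving ≈ 79.8°.

≈ 80°N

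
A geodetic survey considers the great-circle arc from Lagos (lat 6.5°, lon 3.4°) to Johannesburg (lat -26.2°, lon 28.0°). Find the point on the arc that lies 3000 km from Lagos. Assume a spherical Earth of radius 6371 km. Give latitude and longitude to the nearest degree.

Convert each endpoint to a unit vector on the sphere (x = cos φ cos λ, y = cos φ sin λ, z = sin φ).
The central angle between the endpoints is δ = arccos(p₁·p₂) ≈ 0.707 rad (40.5°). The total great-circle distance is δ·R ≈ 0.707 × 6371 ≈ 4502 km, so the target fraction is f = 3000/4502 ≈ 0.666.
Interpolate at f ≈ 0.666 with slerp weights a = sin((1−f)δ)/sin δ ≈ 0.360, b = sin(fδ)/sin δ ≈ 0.699.
p = a·p₁ + b·p₂ ≈ (0.910, 0.316, -0.268); φ = arcsin(p_z) ≈ -15.53°, λ = atan2(p_y, p_x) ≈ 19.12°.

≈ lat -16°, lon 19°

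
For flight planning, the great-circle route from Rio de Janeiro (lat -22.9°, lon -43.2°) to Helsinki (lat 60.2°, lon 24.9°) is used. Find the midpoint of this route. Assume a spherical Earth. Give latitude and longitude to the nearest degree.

≈ lat 22°, lon -21°

Convert each endpoint to a unit vector on the sphere (x = cos φ cos λ, y = cos φ sin λ, z = sin φ).
The central angle between the endpoints is δ = arccos(p₁·p₂) ≈ 1.738 rad (99.6°).
Interpolate at f = 1/2 with slerp weights a = sin((1−f)δ)/sin δ ≈ 0.775, b = sin(fδ)/sin δ ≈ 0.775.
p = a·p₁ + b·p₂ ≈ (0.869, -0.326, 0.371); φ = arcsin(p_z) ≈ 21.77°, λ = atan2(p_y, p_x) ≈ -20.58°.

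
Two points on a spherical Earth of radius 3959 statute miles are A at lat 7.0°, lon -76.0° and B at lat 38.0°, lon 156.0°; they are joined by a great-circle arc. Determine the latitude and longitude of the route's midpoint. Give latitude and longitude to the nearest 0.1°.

≈ lat 42.6°, lon -126.7°

Write both endpoints as unit vectors p₁, p₂ with components (cos φ cos λ, cos φ sin λ, sin φ).
The central angle between the endpoints is δ = arccos(p₁·p₂) ≈ 1.989 rad (114.0°).
Interpolate at f = 1/2 with slerp weights a = sin((1−f)δ)/sin δ ≈ 0.918, b = sin(fδ)/sin δ ≈ 0.918.
p = a·p₁ + b·p₂ ≈ (-0.440, -0.590, 0.677); φ = arcsin(p_z) ≈ 42.61°, λ = atan2(p_y, p_x) ≈ -126.75°.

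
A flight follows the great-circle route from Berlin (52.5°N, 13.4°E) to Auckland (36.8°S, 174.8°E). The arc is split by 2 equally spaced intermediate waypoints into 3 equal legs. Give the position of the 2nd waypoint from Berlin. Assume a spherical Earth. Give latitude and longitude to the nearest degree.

≈ 10°N, 148°E

Convert each endpoint to a unit vector on the sphere (x = cos φ cos λ, y = cos φ sin λ, z = sin φ).
The central angle between the endpoints is δ = arccos(p₁·p₂) ≈ 2.785 rad (159.6°).
Interpolate at f = 2/3 with slerp weights a = sin((1−f)δ)/sin δ ≈ 2.296, b = sin(fδ)/sin δ ≈ 2.751.
p = a·p₁ + b·p₂ ≈ (-0.834, 0.524, 0.174); φ = arcsin(p_z) ≈ 10.00°, λ = atan2(p_y, p_x) ≈ 147.88°.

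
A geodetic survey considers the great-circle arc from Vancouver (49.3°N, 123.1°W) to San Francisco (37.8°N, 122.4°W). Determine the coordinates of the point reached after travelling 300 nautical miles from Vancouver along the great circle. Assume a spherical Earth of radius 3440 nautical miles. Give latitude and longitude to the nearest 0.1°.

From cos δ = sin φ₁ sin φ₂ + cos φ₁ cos φ₂ cos Δλ, the central angle is δ ≈ 0.201 rad (11.5°). The total great-circle distance is δ·R ≈ 0.201 × 3440 ≈ 691 nmi, so the target fraction is f = 300/691 ≈ 0.434.
Interpolate at f ≈ 0.434 with slerp weights a = sin((1−f)δ)/sin δ ≈ 0.569, b = sin(fδ)/sin δ ≈ 0.436.
p = a·p₁ + b·p₂ ≈ (-0.387, -0.602, 0.699); φ = arcsin(p_z) ≈ 44.31°, λ = atan2(p_y, p_x) ≈ -122.76°.

≈ 44.3°N, 122.8°W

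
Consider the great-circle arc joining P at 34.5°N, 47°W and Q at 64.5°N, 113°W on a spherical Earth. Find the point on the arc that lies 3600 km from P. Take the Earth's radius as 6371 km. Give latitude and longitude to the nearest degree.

≈ 59°N, 80°W

The haversine formula gives a central angle δ ≈ 0.856 rad (49.0°) between the endpoints. The total great-circle distance is δ·R ≈ 0.856 × 6371 ≈ 5453 km, so the target fraction is f = 3600/5453 ≈ 0.660.
Interpolate at f ≈ 0.660 with slerp weights a = sin((1−f)δ)/sin δ ≈ 0.380, b = sin(fδ)/sin δ ≈ 0.709.
p = a·p₁ + b·p₂ ≈ (0.094, -0.510, 0.855); φ = arcsin(p_z) ≈ 58.77°, λ = atan2(p_y, p_x) ≈ -79.54°.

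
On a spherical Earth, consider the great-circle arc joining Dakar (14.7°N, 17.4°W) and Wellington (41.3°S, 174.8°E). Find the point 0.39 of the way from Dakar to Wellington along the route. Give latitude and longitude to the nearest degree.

Write both endpoints as unit vectors p₁, p₂ with components (cos φ cos λ, cos φ sin λ, sin φ).
The central angle between the endpoints is δ = arccos(p₁·p₂) ≈ 2.642 rad (151.4°).
Interpolate at f = 0.39 with slerp weights a = sin((1−f)δ)/sin δ ≈ 2.085, b = sin(fδ)/sin δ ≈ 1.790.
p = a·p₁ + b·p₂ ≈ (0.586, -0.481, -0.652); φ = arcsin(p_z) ≈ -40.69°, λ = atan2(p_y, p_x) ≈ -39.41°.

≈ 41°S, 39°W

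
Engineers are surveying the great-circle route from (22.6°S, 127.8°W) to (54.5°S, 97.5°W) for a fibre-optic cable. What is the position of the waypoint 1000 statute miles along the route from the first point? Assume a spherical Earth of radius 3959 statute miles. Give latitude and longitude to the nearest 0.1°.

The haversine formula gives a central angle δ ≈ 0.683 rad (39.1°) between the endpoints. The total great-circle distance is δ·R ≈ 0.683 × 3959 ≈ 2704 mi, so the target fraction is f = 1000/2704 ≈ 0.370.
Interpolate at f ≈ 0.370 with slerp weights a = sin((1−f)δ)/sin δ ≈ 0.661, b = sin(fδ)/sin δ ≈ 0.396.
p = a·p₁ + b·p₂ ≈ (-0.404, -0.710, -0.576); φ = arcsin(p_z) ≈ -35.20°, λ = atan2(p_y, p_x) ≈ -119.64°.

≈ (35.2°S, 119.6°W)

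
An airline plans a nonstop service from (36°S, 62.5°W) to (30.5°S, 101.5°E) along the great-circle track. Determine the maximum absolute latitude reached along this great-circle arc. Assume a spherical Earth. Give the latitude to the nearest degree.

The great circle lies in the plane with unit normal n̂ = (p₁ × p₂)/|p₁ × p₂|.
Here n̂_z ≈ +0.207; the vertex latitude is φ_max = arccos|n̂_z| ≈ 78.1°.
Check via Clairaut: cos φ_max = |cos φ₁| · sin C = cos(36.0°)·sin(165.2°) ≈ 0.207, again giving ≈ 78.1°.

≈ 78°S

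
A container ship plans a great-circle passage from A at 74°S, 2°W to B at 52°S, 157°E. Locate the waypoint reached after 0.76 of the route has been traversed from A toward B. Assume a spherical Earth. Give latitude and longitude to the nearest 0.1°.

Write both endpoints as unit vectors p₁, p₂ with components (cos φ cos λ, cos φ sin λ, sin φ).
The central angle between the endpoints is δ = arccos(p₁·p₂) ≈ 0.928 rad (53.2°).
Interpolate at f = 0.76 with slerp weights a = sin((1−f)δ)/sin δ ≈ 0.276, b = sin(fδ)/sin δ ≈ 0.810.
p = a·p₁ + b·p₂ ≈ (-0.383, 0.192, -0.904); φ = arcsin(p_z) ≈ -64.63°, λ = atan2(p_y, p_x) ≈ 153.35°.

≈ 64.6°S, 153.4°E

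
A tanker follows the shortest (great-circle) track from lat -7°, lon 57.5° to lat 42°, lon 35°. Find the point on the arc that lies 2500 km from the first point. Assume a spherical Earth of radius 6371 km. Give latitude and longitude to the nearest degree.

≈ lat 14°, lon 49°

Convert each endpoint to a unit vector on the sphere (x = cos φ cos λ, y = cos φ sin λ, z = sin φ).
The central angle between the endpoints is δ = arccos(p₁·p₂) ≈ 0.927 rad (53.1°). The total great-circle distance is δ·R ≈ 0.927 × 6371 ≈ 5908 km, so the target fraction is f = 2500/5908 ≈ 0.423.
Interpolate at f ≈ 0.423 with slerp weights a = sin((1−f)δ)/sin δ ≈ 0.637, b = sin(fδ)/sin δ ≈ 0.478.
p = a·p₁ + b·p₂ ≈ (0.631, 0.737, 0.242); φ = arcsin(p_z) ≈ 14.01°, λ = atan2(p_y, p_x) ≈ 49.45°.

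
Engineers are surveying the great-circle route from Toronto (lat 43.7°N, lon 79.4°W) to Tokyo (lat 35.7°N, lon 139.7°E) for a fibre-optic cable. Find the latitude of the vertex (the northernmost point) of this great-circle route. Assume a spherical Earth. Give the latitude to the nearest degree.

The great circle lies in the plane with unit normal n̂ = (p₁ × p₂)/|p₁ × p₂|.
Here n̂_z ≈ -0.371; the vertex latitude is φ_max = arccos|n̂_z| ≈ 68.2°.

≈ 68°N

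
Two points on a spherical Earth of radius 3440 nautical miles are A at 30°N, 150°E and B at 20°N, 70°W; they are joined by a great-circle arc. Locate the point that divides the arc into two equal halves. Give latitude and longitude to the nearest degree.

≈ 54°N, 134°W

Convert each endpoint to a unit vector on the sphere (x = cos φ cos λ, y = cos φ sin λ, z = sin φ).
The central angle between the endpoints is δ = arccos(p₁·p₂) ≈ 2.040 rad (116.9°).
Interpolate at f = 1/2 with slerp weights a = sin((1−f)δ)/sin δ ≈ 0.956, b = sin(fδ)/sin δ ≈ 0.956.
p = a·p₁ + b·p₂ ≈ (-0.410, -0.430, 0.805); φ = arcsin(p_z) ≈ 53.57°, λ = atan2(p_y, p_x) ≈ -133.60°.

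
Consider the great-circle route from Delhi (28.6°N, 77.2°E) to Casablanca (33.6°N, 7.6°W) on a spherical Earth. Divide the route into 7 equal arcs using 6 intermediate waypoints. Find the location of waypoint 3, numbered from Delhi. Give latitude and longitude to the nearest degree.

≈ 39°N, 43°E

Write both endpoints as unit vectors p₁, p₂ with components (cos φ cos λ, cos φ sin λ, sin φ).
The central angle between the endpoints is δ = arccos(p₁·p₂) ≈ 1.233 rad (70.7°).
Interpolate at f = 3/7 with slerp weights a = sin((1−f)δ)/sin δ ≈ 0.687, b = sin(fδ)/sin δ ≈ 0.534.
p = a·p₁ + b·p₂ ≈ (0.575, 0.529, 0.624); φ = arcsin(p_z) ≈ 38.64°, λ = atan2(p_y, p_x) ≈ 42.62°.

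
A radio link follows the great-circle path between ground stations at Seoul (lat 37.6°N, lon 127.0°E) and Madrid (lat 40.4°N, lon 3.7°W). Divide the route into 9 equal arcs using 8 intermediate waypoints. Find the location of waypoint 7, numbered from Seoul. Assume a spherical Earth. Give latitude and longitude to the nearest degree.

≈ lat 55°N, lon 17°E

Convert each endpoint to a unit vector on the sphere (x = cos φ cos λ, y = cos φ sin λ, z = sin φ).
The central angle between the endpoints is δ = arccos(p₁·p₂) ≈ 1.569 rad (89.9°).
Interpolate at f = 7/9 with slerp weights a = sin((1−f)δ)/sin δ ≈ 0.342, b = sin(fδ)/sin δ ≈ 0.939.
p = a·p₁ + b·p₂ ≈ (0.551, 0.170, 0.817); φ = arcsin(p_z) ≈ 54.80°, λ = atan2(p_y, p_x) ≈ 17.15°.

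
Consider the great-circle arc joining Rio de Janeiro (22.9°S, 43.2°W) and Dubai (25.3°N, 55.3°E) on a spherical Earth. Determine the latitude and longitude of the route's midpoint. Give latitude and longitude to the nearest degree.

Write both endpoints as unit vectors p₁, p₂ with components (cos φ cos λ, cos φ sin λ, sin φ).
The central angle between the endpoints is δ = arccos(p₁·p₂) ≈ 1.864 rad (106.8°).
Interpolate at f = 1/2 with slerp weights a = sin((1−f)δ)/sin δ ≈ 0.839, b = sin(fδ)/sin δ ≈ 0.839.
p = a·p₁ + b·p₂ ≈ (0.995, 0.095, 0.032); φ = arcsin(p_z) ≈ 1.84°, λ = atan2(p_y, p_x) ≈ 5.43°.

≈ 2°N, 5°E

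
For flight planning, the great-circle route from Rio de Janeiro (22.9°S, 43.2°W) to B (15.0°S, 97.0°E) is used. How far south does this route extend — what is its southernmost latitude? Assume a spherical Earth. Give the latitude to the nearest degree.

The great circle lies in the plane with unit normal n̂ = (p₁ × p₂)/|p₁ × p₂|.
Here n̂_z ≈ +0.701; the vertex latitude is φ_max = arccos|n̂_z| ≈ 45.5°.
Check via Clairaut: cos φ_max = |cos φ₁| · sin C = cos(22.9°)·sin(130.5°) ≈ 0.701, again giving ≈ 45.5°.

≈ 45°S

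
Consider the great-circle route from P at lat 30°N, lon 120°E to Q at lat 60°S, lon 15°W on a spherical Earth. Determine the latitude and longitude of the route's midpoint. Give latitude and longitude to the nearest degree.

≈ lat 30°S, lon 85°E

From cos δ = sin φ₁ sin φ₂ + cos φ₁ cos φ₂ cos Δλ, the central angle is δ ≈ 2.403 rad (137.7°).
Interpolate at f = 1/2 with slerp weights a = sin((1−f)δ)/sin δ ≈ 1.385, b = sin(fδ)/sin δ ≈ 1.385.
p = a·p₁ + b·p₂ ≈ (0.069, 0.859, -0.507); φ = arcsin(p_z) ≈ -30.45°, λ = atan2(p_y, p_x) ≈ 85.40°.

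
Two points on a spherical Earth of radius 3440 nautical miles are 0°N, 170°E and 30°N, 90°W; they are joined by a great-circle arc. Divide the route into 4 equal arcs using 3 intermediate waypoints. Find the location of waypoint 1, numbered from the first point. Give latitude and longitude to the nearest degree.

Write both endpoints as unit vectors p₁, p₂ with components (cos φ cos λ, cos φ sin λ, sin φ).
The central angle between the endpoints is δ = arccos(p₁·p₂) ≈ 1.722 rad (98.6°).
Interpolate at f = 1/4 with slerp weights a = sin((1−f)δ)/sin δ ≈ 0.972, b = sin(fδ)/sin δ ≈ 0.422.
p = a·p₁ + b·p₂ ≈ (-0.957, -0.197, 0.211); φ = arcsin(p_z) ≈ 12.18°, λ = atan2(p_y, p_x) ≈ -168.39°.

≈ 12°N, 168°W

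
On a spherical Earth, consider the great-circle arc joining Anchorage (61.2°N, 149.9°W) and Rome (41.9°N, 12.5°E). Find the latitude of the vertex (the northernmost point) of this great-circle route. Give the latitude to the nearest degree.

≈ 84°N

The great circle lies in the plane with unit normal n̂ = (p₁ × p₂)/|p₁ × p₂|.
Here n̂_z ≈ +0.112; the vertex latitude is φ_max = arccos|n̂_z| ≈ 83.6°.
Check via Clairaut: cos φ_max = |cos φ₁| · sin C = cos(61.2°)·sin(13.4°) ≈ 0.112, again giving ≈ 83.6°.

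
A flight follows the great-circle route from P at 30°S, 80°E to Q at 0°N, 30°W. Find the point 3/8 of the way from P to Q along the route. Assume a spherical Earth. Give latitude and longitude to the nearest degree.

Write both endpoints as unit vectors p₁, p₂ with components (cos φ cos λ, cos φ sin λ, sin φ).
The central angle between the endpoints is δ = arccos(p₁·p₂) ≈ 1.872 rad (107.2°).
Interpolate at f = 3/8 with slerp weights a = sin((1−f)δ)/sin δ ≈ 0.964, b = sin(fδ)/sin δ ≈ 0.676.
p = a·p₁ + b·p₂ ≈ (0.730, 0.484, -0.482); φ = arcsin(p_z) ≈ -28.81°, λ = atan2(p_y, p_x) ≈ 33.54°.

≈ 29°S, 34°E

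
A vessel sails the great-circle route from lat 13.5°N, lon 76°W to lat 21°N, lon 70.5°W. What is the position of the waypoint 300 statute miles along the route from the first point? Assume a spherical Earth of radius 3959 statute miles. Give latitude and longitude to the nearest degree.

Convert each endpoint to a unit vector on the sphere (x = cos φ cos λ, y = cos φ sin λ, z = sin φ).
The central angle between the endpoints is δ = arccos(p₁·p₂) ≈ 0.160 rad (9.2°). The total great-circle distance is δ·R ≈ 0.160 × 3959 ≈ 632 mi, so the target fraction is f = 300/632 ≈ 0.474.
Interpolate at f ≈ 0.474 with slerp weights a = sin((1−f)δ)/sin δ ≈ 0.527, b = sin(fδ)/sin δ ≈ 0.476.
p = a·p₁ + b·p₂ ≈ (0.272, -0.916, 0.294); φ = arcsin(p_z) ≈ 17.08°, λ = atan2(p_y, p_x) ≈ -73.45°.

≈ lat 17°N, lon 73°W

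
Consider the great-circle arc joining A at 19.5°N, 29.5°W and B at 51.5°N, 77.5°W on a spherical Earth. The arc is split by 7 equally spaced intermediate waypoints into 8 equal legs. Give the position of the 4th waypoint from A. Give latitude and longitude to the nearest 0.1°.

Convert each endpoint to a unit vector on the sphere (x = cos φ cos λ, y = cos φ sin λ, z = sin φ).
The central angle between the endpoints is δ = arccos(p₁·p₂) ≈ 0.858 rad (49.2°).
Interpolate at f = 4/8 with slerp weights a = sin((1−f)δ)/sin δ ≈ 0.550, b = sin(fδ)/sin δ ≈ 0.550.
p = a·p₁ + b·p₂ ≈ (0.525, -0.589, 0.614); φ = arcsin(p_z) ≈ 37.87°, λ = atan2(p_y, p_x) ≈ -48.30°.

≈ 37.9°N, 48.3°W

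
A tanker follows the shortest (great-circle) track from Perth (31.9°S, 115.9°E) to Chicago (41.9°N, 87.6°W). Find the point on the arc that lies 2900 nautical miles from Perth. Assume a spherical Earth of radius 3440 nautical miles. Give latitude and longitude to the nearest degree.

≈ 1°N, 154°E

Write both endpoints as unit vectors p₁, p₂ with components (cos φ cos λ, cos φ sin λ, sin φ).
The central angle between the endpoints is δ = arccos(p₁·p₂) ≈ 2.772 rad (158.8°). The total great-circle distance is δ·R ≈ 2.772 × 3440 ≈ 9535 nmi, so the target fraction is f = 2900/9535 ≈ 0.304.
Interpolate at f ≈ 0.304 with slerp weights a = sin((1−f)δ)/sin δ ≈ 2.591, b = sin(fδ)/sin δ ≈ 2.066.
p = a·p₁ + b·p₂ ≈ (-0.897, 0.443, 0.010); φ = arcsin(p_z) ≈ 0.59°, λ = atan2(p_y, p_x) ≈ 153.72°.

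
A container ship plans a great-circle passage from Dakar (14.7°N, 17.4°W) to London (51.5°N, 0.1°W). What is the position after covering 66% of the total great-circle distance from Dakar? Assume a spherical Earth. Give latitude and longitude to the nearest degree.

≈ 39°N, 8°W

Convert each endpoint to a unit vector on the sphere (x = cos φ cos λ, y = cos φ sin λ, z = sin φ).
The central angle between the endpoints is δ = arccos(p₁·p₂) ≈ 0.686 rad (39.3°).
Interpolate at f = 0.66 with slerp weights a = sin((1−f)δ)/sin δ ≈ 0.365, b = sin(fδ)/sin δ ≈ 0.691.
p = a·p₁ + b·p₂ ≈ (0.767, -0.106, 0.633); φ = arcsin(p_z) ≈ 39.28°, λ = atan2(p_y, p_x) ≈ -7.89°.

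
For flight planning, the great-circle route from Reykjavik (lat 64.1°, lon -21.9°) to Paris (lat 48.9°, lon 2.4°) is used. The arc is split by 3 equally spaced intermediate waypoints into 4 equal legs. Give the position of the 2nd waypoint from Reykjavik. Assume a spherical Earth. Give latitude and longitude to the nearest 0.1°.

≈ lat 57.1°, lon -7.3°

Convert each endpoint to a unit vector on the sphere (x = cos φ cos λ, y = cos φ sin λ, z = sin φ).
The central angle between the endpoints is δ = arccos(p₁·p₂) ≈ 0.349 rad (20.0°).
Interpolate at f = 2/4 with slerp weights a = sin((1−f)δ)/sin δ ≈ 0.508, b = sin(fδ)/sin δ ≈ 0.508.
p = a·p₁ + b·p₂ ≈ (0.539, -0.069, 0.839); φ = arcsin(p_z) ≈ 57.07°, λ = atan2(p_y, p_x) ≈ -7.26°.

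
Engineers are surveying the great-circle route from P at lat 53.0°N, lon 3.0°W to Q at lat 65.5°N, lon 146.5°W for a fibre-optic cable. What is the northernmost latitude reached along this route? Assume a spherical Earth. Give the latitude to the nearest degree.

The great circle lies in the plane with unit normal n̂ = (p₁ × p₂)/|p₁ × p₂|.
Here n̂_z ≈ -0.175; the vertex latitude is φ_max = arccos|n̂_z| ≈ 79.9°.
Check via Clairaut: cos φ_max = |cos φ₁| · sin C = cos(53.0°)·sin(16.9°) ≈ 0.175, again giving ≈ 79.9°.

≈ 80°N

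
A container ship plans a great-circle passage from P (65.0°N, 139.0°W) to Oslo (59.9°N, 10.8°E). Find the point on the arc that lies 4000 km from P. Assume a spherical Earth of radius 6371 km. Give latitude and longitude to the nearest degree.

≈ (76°N, 8°W)

The haversine formula gives a central angle δ ≈ 0.926 rad (53.1°) between the endpoints. The total great-circle distance is δ·R ≈ 0.926 × 6371 ≈ 5901 km, so the target fraction is f = 4000/5901 ≈ 0.678.
Interpolate at f ≈ 0.678 with slerp weights a = sin((1−f)δ)/sin δ ≈ 0.368, b = sin(fδ)/sin δ ≈ 0.735.
p = a·p₁ + b·p₂ ≈ (0.245, -0.033, 0.969); φ = arcsin(p_z) ≈ 75.70°, λ = atan2(p_y, p_x) ≈ -7.65°.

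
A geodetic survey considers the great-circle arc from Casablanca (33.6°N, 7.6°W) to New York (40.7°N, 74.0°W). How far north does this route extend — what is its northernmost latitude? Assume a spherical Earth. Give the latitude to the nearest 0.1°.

≈ 42.9°N

The great circle lies in the plane with unit normal n̂ = (p₁ × p₂)/|p₁ × p₂|.
Here n̂_z ≈ -0.733; the vertex latitude is φ_max = arccos|n̂_z| ≈ 42.9°.
Check via Clairaut: cos φ_max = |cos φ₁| · sin C = cos(33.6°)·sin(61.6°) ≈ 0.733, again giving ≈ 42.9°.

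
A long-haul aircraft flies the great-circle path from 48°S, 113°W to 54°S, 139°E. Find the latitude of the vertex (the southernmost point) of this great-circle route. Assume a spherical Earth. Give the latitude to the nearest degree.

≈ 65°S

The great circle lies in the plane with unit normal n̂ = (p₁ × p₂)/|p₁ × p₂|.
Here n̂_z ≈ -0.426; the vertex latitude is φ_max = arccos|n̂_z| ≈ 64.8°.
Check via Clairaut: cos φ_max = |cos φ₁| · sin C = cos(48.0°)·sin(140.4°) ≈ 0.426, again giving ≈ 64.8°.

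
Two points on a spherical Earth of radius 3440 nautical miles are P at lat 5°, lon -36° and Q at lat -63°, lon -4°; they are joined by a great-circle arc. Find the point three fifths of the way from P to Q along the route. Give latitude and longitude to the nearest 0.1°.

Convert each endpoint to a unit vector on the sphere (x = cos φ cos λ, y = cos φ sin λ, z = sin φ).
The central angle between the endpoints is δ = arccos(p₁·p₂) ≈ 1.260 rad (72.2°).
Interpolate at f = 3/5 with slerp weights a = sin((1−f)δ)/sin δ ≈ 0.507, b = sin(fδ)/sin δ ≈ 0.721.
p = a·p₁ + b·p₂ ≈ (0.735, -0.320, -0.598); φ = arcsin(p_z) ≈ -36.71°, λ = atan2(p_y, p_x) ≈ -23.51°.

≈ lat -36.7°, lon -23.5°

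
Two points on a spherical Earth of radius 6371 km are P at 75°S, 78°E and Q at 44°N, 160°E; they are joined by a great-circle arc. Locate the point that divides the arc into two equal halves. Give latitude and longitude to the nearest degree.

≈ 19°S, 141°E

Write both endpoints as unit vectors p₁, p₂ with components (cos φ cos λ, cos φ sin λ, sin φ).
The central angle between the endpoints is δ = arccos(p₁·p₂) ≈ 2.272 rad (130.2°).
Interpolate at f = 1/2 with slerp weights a = sin((1−f)δ)/sin δ ≈ 1.187, b = sin(fδ)/sin δ ≈ 1.187.
p = a·p₁ + b·p₂ ≈ (-0.738, 0.592, -0.322); φ = arcsin(p_z) ≈ -18.78°, λ = atan2(p_y, p_x) ≈ 141.26°.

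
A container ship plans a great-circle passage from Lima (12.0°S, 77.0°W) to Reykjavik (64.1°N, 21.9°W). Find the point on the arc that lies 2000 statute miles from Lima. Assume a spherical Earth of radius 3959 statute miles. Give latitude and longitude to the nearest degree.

≈ (15°N, 67°W)

Write both endpoints as unit vectors p₁, p₂ with components (cos φ cos λ, cos φ sin λ, sin φ).
The central angle between the endpoints is δ = arccos(p₁·p₂) ≈ 1.513 rad (86.7°). The total great-circle distance is δ·R ≈ 1.513 × 3959 ≈ 5991 mi, so the target fraction is f = 2000/5991 ≈ 0.334.
Interpolate at f ≈ 0.334 with slerp weights a = sin((1−f)δ)/sin δ ≈ 0.847, b = sin(fδ)/sin δ ≈ 0.485.
p = a·p₁ + b·p₂ ≈ (0.383, -0.886, 0.260); φ = arcsin(p_z) ≈ 15.07°, λ = atan2(p_y, p_x) ≈ -66.64°.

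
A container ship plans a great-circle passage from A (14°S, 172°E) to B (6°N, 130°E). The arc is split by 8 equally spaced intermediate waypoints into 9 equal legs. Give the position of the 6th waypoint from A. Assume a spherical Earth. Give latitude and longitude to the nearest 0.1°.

Convert each endpoint to a unit vector on the sphere (x = cos φ cos λ, y = cos φ sin λ, z = sin φ).
The central angle between the endpoints is δ = arccos(p₁·p₂) ≈ 0.807 rad (46.2°).
Interpolate at f = 6/9 with slerp weights a = sin((1−f)δ)/sin δ ≈ 0.368, b = sin(fδ)/sin δ ≈ 0.709.
p = a·p₁ + b·p₂ ≈ (-0.807, 0.590, -0.015); φ = arcsin(p_z) ≈ -0.85°, λ = atan2(p_y, p_x) ≈ 143.82°.

≈ (0.9°S, 143.8°E)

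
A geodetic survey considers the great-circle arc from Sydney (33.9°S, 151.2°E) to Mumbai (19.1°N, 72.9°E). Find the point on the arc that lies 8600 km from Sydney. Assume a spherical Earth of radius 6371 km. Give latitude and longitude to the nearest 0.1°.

≈ (10.6°N, 84.4°E)

Convert each endpoint to a unit vector on the sphere (x = cos φ cos λ, y = cos φ sin λ, z = sin φ).
The central angle between the endpoints is δ = arccos(p₁·p₂) ≈ 1.594 rad (91.3°). The total great-circle distance is δ·R ≈ 1.594 × 6371 ≈ 10157 km, so the target fraction is f = 8600/10157 ≈ 0.847.
Interpolate at f ≈ 0.847 with slerp weights a = sin((1−f)δ)/sin δ ≈ 0.242, b = sin(fδ)/sin δ ≈ 0.976.
p = a·p₁ + b·p₂ ≈ (0.095, 0.978, 0.184); φ = arcsin(p_z) ≈ 10.62°, λ = atan2(p_y, p_x) ≈ 84.45°.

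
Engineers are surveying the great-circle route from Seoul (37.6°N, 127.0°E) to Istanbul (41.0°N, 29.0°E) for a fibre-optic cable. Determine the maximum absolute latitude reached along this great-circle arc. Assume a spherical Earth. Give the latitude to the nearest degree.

The great circle lies in the plane with unit normal n̂ = (p₁ × p₂)/|p₁ × p₂|.
Here n̂_z ≈ -0.624; the vertex latitude is φ_max = arccos|n̂_z| ≈ 51.4°.
Check via Clairaut: cos φ_max = |cos φ₁| · sin C = cos(37.6°)·sin(52.0°) ≈ 0.624, again giving ≈ 51.4°.

≈ 51°N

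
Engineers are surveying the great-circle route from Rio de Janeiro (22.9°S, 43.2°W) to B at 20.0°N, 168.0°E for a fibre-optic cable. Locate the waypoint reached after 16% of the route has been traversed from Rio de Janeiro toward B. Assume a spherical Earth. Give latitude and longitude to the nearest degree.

Convert each endpoint to a unit vector on the sphere (x = cos φ cos λ, y = cos φ sin λ, z = sin φ).
The central angle between the endpoints is δ = arccos(p₁·p₂) ≈ 2.633 rad (150.9°).
Interpolate at f = 0.16 with slerp weights a = sin((1−f)δ)/sin δ ≈ 1.646, b = sin(fδ)/sin δ ≈ 0.840.
p = a·p₁ + b·p₂ ≈ (0.333, -0.874, -0.353); φ = arcsin(p_z) ≈ -20.69°, λ = atan2(p_y, p_x) ≈ -69.12°.

≈ 21°S, 69°W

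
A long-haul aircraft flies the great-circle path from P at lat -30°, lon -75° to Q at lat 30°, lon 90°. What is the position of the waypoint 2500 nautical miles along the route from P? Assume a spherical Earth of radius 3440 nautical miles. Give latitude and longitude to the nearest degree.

≈ lat -20°, lon -30°

Write both endpoints as unit vectors p₁, p₂ with components (cos φ cos λ, cos φ sin λ, sin φ).
The central angle between the endpoints is δ = arccos(p₁·p₂) ≈ 2.915 rad (167.0°). The total great-circle distance is δ·R ≈ 2.915 × 3440 ≈ 10028 nmi, so the target fraction is f = 2500/10028 ≈ 0.249.
Interpolate at f ≈ 0.249 with slerp weights a = sin((1−f)δ)/sin δ ≈ 3.630, b = sin(fδ)/sin δ ≈ 2.958.
p = a·p₁ + b·p₂ ≈ (0.814, -0.475, -0.336); φ = arcsin(p_z) ≈ -19.63°, λ = atan2(p_y, p_x) ≈ -30.26°.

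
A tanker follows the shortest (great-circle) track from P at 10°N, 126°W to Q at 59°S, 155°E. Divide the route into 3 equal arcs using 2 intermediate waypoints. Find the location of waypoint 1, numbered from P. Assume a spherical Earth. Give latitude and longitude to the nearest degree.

≈ 17°S, 142°W

From cos δ = sin φ₁ sin φ₂ + cos φ₁ cos φ₂ cos Δλ, the central angle is δ ≈ 1.623 rad (93.0°).
Interpolate at f = 1/3 with slerp weights a = sin((1−f)δ)/sin δ ≈ 0.884, b = sin(fδ)/sin δ ≈ 0.516.
p = a·p₁ + b·p₂ ≈ (-0.752, -0.592, -0.288); φ = arcsin(p_z) ≈ -16.77°, λ = atan2(p_y, p_x) ≈ -141.80°.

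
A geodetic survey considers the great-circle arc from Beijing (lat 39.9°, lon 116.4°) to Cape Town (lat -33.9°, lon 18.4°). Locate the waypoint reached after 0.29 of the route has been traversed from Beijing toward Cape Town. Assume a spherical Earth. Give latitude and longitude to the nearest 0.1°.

≈ lat 21.4°, lon 83.1°

From cos δ = sin φ₁ sin φ₂ + cos φ₁ cos φ₂ cos Δλ, the central angle is δ ≈ 2.034 rad (116.5°).
Interpolate at f = 0.29 with slerp weights a = sin((1−f)δ)/sin δ ≈ 1.109, b = sin(fδ)/sin δ ≈ 0.621.
p = a·p₁ + b·p₂ ≈ (0.111, 0.925, 0.364); φ = arcsin(p_z) ≈ 21.37°, λ = atan2(p_y, p_x) ≈ 83.13°.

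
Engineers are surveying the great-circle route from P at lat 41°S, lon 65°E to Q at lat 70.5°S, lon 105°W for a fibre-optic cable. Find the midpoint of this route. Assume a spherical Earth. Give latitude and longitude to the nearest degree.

≈ lat 75°S, lon 57°E

The haversine formula gives a central angle δ ≈ 1.191 rad (68.3°) between the endpoints.
Interpolate at f = 1/2 with slerp weights a = sin((1−f)δ)/sin δ ≈ 0.604, b = sin(fδ)/sin δ ≈ 0.604.
p = a·p₁ + b·p₂ ≈ (0.140, 0.218, -0.966); φ = arcsin(p_z) ≈ -74.95°, λ = atan2(p_y, p_x) ≈ 57.25°.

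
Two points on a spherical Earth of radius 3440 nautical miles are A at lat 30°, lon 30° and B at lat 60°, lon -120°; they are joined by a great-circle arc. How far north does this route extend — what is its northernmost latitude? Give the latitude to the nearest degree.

The great circle lies in the plane with unit normal n̂ = (p₁ × p₂)/|p₁ × p₂|.
Here n̂_z ≈ -0.217; the vertex latitude is φ_max = arccos|n̂_z| ≈ 77.5°.

≈ 77°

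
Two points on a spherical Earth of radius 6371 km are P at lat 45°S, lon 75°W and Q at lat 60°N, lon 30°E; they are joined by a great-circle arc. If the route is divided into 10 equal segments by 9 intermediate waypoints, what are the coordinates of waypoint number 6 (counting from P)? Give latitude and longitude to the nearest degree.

≈ lat 24°N, lon 28°W

The haversine formula gives a central angle δ ≈ 2.352 rad (134.7°) between the endpoints.
Interpolate at f = 6/10 with slerp weights a = sin((1−f)δ)/sin δ ≈ 1.137, b = sin(fδ)/sin δ ≈ 1.390.
p = a·p₁ + b·p₂ ≈ (0.810, -0.429, 0.399); φ = arcsin(p_z) ≈ 23.54°, λ = atan2(p_y, p_x) ≈ -27.93°.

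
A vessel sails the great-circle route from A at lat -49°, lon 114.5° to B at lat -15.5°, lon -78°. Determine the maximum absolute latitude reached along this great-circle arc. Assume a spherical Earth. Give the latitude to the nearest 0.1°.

≈ -81.3°

The great circle lies in the plane with unit normal n̂ = (p₁ × p₂)/|p₁ × p₂|.
Here n̂_z ≈ +0.150; the vertex latitude is φ_max = arccos|n̂_z| ≈ 81.3°.
Check via Clairaut: cos φ_max = |cos φ₁| · sin C = cos(49.0°)·sin(166.7°) ≈ 0.150, again giving ≈ 81.3°.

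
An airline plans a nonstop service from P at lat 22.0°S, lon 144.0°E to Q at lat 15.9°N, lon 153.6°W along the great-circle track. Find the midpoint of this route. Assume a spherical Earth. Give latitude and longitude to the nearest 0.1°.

From cos δ = sin φ₁ sin φ₂ + cos φ₁ cos φ₂ cos Δλ, the central angle is δ ≈ 1.255 rad (71.9°).
Interpolate at f = 1/2 with slerp weights a = sin((1−f)δ)/sin δ ≈ 0.618, b = sin(fδ)/sin δ ≈ 0.618.
p = a·p₁ + b·p₂ ≈ (-0.995, 0.072, -0.062); φ = arcsin(p_z) ≈ -3.56°, λ = atan2(p_y, p_x) ≈ 175.83°.

≈ lat 3.6°S, lon 175.8°E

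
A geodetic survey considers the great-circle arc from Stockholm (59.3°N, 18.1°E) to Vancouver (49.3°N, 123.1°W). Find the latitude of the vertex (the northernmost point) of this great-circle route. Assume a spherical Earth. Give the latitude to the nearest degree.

The great circle lies in the plane with unit normal n̂ = (p₁ × p₂)/|p₁ × p₂|.
Here n̂_z ≈ -0.227; the vertex latitude is φ_max = arccos|n̂_z| ≈ 76.9°.
Check via Clairaut: cos φ_max = |cos φ₁| · sin C = cos(59.3°)·sin(26.4°) ≈ 0.227, again giving ≈ 76.9°.

≈ 77°N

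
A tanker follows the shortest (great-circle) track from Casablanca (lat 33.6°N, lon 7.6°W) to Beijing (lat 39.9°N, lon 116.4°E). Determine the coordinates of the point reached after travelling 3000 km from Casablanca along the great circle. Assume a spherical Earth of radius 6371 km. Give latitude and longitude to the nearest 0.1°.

Convert each endpoint to a unit vector on the sphere (x = cos φ cos λ, y = cos φ sin λ, z = sin φ).
The central angle between the endpoints is δ = arccos(p₁·p₂) ≈ 1.573 rad (90.1°). The total great-circle distance is δ·R ≈ 1.573 × 6371 ≈ 10022 km, so the target fraction is f = 3000/10022 ≈ 0.299.
Interpolate at f ≈ 0.299 with slerp weights a = sin((1−f)δ)/sin δ ≈ 0.892, b = sin(fδ)/sin δ ≈ 0.454.
p = a·p₁ + b·p₂ ≈ (0.582, 0.213, 0.785); φ = arcsin(p_z) ≈ 51.70°, λ = atan2(p_y, p_x) ≈ 20.15°.

≈ lat 51.7°N, lon 20.1°E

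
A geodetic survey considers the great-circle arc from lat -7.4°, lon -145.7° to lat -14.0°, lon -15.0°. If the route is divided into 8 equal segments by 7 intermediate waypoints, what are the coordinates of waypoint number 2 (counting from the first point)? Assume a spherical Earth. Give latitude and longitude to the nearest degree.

Convert each endpoint to a unit vector on the sphere (x = cos φ cos λ, y = cos φ sin λ, z = sin φ).
The central angle between the endpoints is δ = arccos(p₁·p₂) ≈ 2.210 rad (126.6°).
Interpolate at f = 2/8 with slerp weights a = sin((1−f)δ)/sin δ ≈ 1.241, b = sin(fδ)/sin δ ≈ 0.654.
p = a·p₁ + b·p₂ ≈ (-0.404, -0.858, -0.318); φ = arcsin(p_z) ≈ -18.54°, λ = atan2(p_y, p_x) ≈ -115.22°.

≈ lat -19°, lon -115°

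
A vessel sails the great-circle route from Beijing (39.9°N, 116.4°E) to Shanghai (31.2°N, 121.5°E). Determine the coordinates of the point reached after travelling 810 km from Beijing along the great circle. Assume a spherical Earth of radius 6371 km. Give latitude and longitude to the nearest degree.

Convert each endpoint to a unit vector on the sphere (x = cos φ cos λ, y = cos φ sin λ, z = sin φ).
The central angle between the endpoints is δ = arccos(p₁·p₂) ≈ 0.168 rad (9.6°). The total great-circle distance is δ·R ≈ 0.168 × 6371 ≈ 1071 km, so the target fraction is f = 810/1071 ≈ 0.756.
Interpolate at f ≈ 0.756 with slerp weights a = sin((1−f)δ)/sin δ ≈ 0.245, b = sin(fδ)/sin δ ≈ 0.758.
p = a·p₁ + b·p₂ ≈ (-0.422, 0.721, 0.550); φ = arcsin(p_z) ≈ 33.34°, λ = atan2(p_y, p_x) ≈ 120.35°.

≈ 33°N, 120°E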